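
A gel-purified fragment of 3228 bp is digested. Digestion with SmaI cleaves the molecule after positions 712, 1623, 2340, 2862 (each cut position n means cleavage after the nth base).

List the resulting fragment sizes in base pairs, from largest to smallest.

911, 717, 712, 522, 366 bp

Linear molecule, 4 cuts → 5 fragments:
  712 − 0 = 712 bp
  1623 − 712 = 911 bp
  2340 − 1623 = 717 bp
  2862 − 2340 = 522 bp
  3228 − 2862 = 366 bp
Sorted largest to smallest: 911, 717, 712, 522, 366 bp.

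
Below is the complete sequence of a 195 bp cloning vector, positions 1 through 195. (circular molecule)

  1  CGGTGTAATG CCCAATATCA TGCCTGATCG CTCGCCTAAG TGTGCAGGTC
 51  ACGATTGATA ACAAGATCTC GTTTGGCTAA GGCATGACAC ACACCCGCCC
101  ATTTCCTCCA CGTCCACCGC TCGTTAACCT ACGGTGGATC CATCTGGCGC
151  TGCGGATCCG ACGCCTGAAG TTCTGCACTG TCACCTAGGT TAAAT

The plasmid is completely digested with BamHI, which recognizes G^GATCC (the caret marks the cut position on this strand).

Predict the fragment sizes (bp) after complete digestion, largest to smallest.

177, 18 bp

BamHI sites (GGATCC) start at positions 136, 154.
BamHI cuts after the first base of each site, so after positions 136, 154.
Circular molecule, 2 cuts → 2 fragments:
  137–154 → 18 bp
  155–195 then 1–136 → 41 + 136 = 177 bp
Sorted largest to smallest: 177, 18 bp.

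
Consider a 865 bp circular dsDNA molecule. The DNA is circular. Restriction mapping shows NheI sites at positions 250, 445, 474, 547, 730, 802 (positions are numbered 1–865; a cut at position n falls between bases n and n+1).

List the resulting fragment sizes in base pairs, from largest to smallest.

313, 195, 183, 73, 72, 29 bp

Circular molecule, 6 cuts → 6 fragments:
  445 − 250 = 195 bp
  474 − 445 = 29 bp
  547 − 474 = 73 bp
  730 − 547 = 183 bp
  802 − 730 = 72 bp
  wrap: 865 − 802 + 250 = 313 bp
Sorted largest to smallest: 313, 195, 183, 73, 72, 29 bp.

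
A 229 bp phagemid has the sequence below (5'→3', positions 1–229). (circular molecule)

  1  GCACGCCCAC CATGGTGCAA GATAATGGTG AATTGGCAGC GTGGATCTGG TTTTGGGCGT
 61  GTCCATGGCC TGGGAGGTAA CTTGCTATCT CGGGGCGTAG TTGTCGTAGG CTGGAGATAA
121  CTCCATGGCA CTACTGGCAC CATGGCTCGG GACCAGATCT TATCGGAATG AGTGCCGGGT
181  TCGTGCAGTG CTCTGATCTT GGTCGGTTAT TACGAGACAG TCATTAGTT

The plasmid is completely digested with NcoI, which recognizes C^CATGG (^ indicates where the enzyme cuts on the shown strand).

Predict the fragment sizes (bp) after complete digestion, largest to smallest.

99, 60, 53, 17 bp

NcoI sites (CCATGG) start at positions 10, 63, 123, 140.
NcoI cuts after the first base of each site, so after positions 10, 63, 123, 140.
Circular molecule, 4 cuts → 4 fragments:
  11–63 → 53 bp
  64–123 → 60 bp
  124–140 → 17 bp
  141–229 then 1–10 → 89 + 10 = 99 bp
Sorted largest to smallest: 99, 60, 53, 17 bp.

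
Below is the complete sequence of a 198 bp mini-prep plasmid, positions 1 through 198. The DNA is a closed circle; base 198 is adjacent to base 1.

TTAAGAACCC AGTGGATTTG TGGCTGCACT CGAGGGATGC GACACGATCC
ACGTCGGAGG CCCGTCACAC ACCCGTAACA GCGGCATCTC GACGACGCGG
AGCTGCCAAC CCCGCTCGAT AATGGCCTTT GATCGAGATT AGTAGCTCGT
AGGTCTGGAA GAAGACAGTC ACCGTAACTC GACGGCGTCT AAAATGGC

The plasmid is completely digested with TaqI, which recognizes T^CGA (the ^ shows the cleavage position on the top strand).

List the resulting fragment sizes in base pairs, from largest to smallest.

TaqI sites (TCGA) start at positions 30, 89, 116, 133, 179.
TaqI cuts after the first base of each site, so after positions 30, 89, 116, 133, 179.
Circular molecule, 5 cuts → 5 fragments:
  31–89 → 59 bp
  90–116 → 27 bp
  117–133 → 17 bp
  134–179 → 46 bp
  180–198 then 1–30 → 19 + 30 = 49 bp
Sorted largest to smallest: 59, 49, 46, 27, 17 bp.

59, 49, 46, 27, 17 bp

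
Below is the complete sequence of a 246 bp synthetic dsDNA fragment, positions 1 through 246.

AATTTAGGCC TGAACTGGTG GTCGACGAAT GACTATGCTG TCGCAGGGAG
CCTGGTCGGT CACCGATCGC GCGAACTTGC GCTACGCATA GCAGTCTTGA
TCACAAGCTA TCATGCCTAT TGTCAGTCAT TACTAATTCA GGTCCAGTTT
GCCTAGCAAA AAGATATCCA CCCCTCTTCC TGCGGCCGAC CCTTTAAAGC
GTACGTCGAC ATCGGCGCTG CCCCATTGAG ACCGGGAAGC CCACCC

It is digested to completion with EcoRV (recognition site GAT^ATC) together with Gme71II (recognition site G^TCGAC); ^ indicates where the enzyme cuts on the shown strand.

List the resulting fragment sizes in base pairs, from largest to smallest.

144, 41, 40, 21 bp

The EcoRV site (GATATC) starts at position 163.
EcoRV cuts after base 3 of each site, so after position 165.
Gme71II sites (GTCGAC) start at positions 21, 205.
Gme71II cuts after the first base of each site, so after positions 21, 205.
Combined cut positions: 21, 165, 205.
Linear molecule, 3 cuts → 4 fragments:
  1–21 → 21 bp
  22–165 → 144 bp
  166–205 → 40 bp
  206–246 → 41 bp
Sorted largest to smallest: 144, 41, 40, 21 bp.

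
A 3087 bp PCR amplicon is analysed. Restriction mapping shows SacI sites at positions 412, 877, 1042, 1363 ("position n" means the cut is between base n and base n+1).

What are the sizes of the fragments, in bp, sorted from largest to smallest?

1724, 465, 412, 321, 165 bp

Linear molecule, 4 cuts → 5 fragments:
  412 − 0 = 412 bp
  877 − 412 = 465 bp
  1042 − 877 = 165 bp
  1363 − 1042 = 321 bp
  3087 − 1363 = 1724 bp
Sorted largest to smallest: 1724, 465, 412, 321, 165 bp.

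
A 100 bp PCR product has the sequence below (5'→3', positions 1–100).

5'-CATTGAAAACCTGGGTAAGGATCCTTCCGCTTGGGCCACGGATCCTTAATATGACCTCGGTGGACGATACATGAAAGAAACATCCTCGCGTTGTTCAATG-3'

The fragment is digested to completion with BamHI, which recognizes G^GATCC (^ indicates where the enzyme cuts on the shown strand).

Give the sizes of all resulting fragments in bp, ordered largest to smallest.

60, 21, 19 bp

BamHI sites (GGATCC) start at positions 19, 40.
BamHI cuts after the first base of each site, so after positions 19, 40.
Linear molecule, 2 cuts → 3 fragments:
  1–19 → 19 bp
  20–40 → 21 bp
  41–100 → 60 bp
Sorted largest to smallest: 60, 21, 19 bp.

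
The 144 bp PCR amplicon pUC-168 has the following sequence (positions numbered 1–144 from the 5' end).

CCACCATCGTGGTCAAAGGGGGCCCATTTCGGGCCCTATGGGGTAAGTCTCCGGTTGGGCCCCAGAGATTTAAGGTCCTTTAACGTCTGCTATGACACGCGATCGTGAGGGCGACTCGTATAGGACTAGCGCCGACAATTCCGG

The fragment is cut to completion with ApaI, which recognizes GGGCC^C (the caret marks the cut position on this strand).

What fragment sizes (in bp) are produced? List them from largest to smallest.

83, 26, 24, 11 bp

ApaI sites (GGGCCC) start at positions 20, 31, 57.
ApaI cuts after base 5 of each site (before the last base), so after positions 24, 35, 61.
Linear molecule, 3 cuts → 4 fragments:
  1–24 → 24 bp
  25–35 → 11 bp
  36–61 → 26 bp
  62–144 → 83 bp
Sorted largest to smallest: 83, 26, 24, 11 bp.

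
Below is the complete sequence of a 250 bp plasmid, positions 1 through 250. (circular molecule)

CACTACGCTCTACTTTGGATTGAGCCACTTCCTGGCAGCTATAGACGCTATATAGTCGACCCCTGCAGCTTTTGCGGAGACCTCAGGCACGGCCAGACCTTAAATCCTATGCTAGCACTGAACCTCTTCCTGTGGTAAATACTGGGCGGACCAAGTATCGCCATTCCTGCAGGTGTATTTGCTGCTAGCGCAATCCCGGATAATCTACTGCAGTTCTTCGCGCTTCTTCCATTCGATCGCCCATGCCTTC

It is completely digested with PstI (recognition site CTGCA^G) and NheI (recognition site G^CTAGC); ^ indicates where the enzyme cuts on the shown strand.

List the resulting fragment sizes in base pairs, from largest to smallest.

PstI sites (CTGCAG) start at positions 63, 167, 208.
PstI cuts after base 5 of each site (before the last base), so after positions 67, 171, 212.
NheI sites (GCTAGC) start at positions 111, 184.
NheI cuts after the first base of each site, so after positions 111, 184.
Combined cut positions: 67, 111, 171, 184, 212.
Circular molecule, 5 cuts → 5 fragments:
  68–111 → 44 bp
  112–171 → 60 bp
  172–184 → 13 bp
  185–212 → 28 bp
  213–250 then 1–67 → 38 + 67 = 105 bp
Sorted largest to smallest: 105, 60, 44, 28, 13 bp.

105, 60, 44, 28, 13 bp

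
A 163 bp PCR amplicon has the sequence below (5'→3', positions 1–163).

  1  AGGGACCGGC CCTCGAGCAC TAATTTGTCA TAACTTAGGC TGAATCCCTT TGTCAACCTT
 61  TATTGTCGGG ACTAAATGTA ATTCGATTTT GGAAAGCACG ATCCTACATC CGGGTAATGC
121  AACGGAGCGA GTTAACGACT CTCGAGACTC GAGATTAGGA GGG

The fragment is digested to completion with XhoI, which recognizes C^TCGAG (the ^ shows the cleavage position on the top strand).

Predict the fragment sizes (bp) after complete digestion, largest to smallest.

129, 15, 12, 7 bp

XhoI sites (CTCGAG) start at positions 12, 141, 148.
XhoI cuts after the first base of each site, so after positions 12, 141, 148.
Linear molecule, 3 cuts → 4 fragments:
  1–12 → 12 bp
  13–141 → 129 bp
  142–148 → 7 bp
  149–163 → 15 bp
Sorted largest to smallest: 129, 15, 12, 7 bp.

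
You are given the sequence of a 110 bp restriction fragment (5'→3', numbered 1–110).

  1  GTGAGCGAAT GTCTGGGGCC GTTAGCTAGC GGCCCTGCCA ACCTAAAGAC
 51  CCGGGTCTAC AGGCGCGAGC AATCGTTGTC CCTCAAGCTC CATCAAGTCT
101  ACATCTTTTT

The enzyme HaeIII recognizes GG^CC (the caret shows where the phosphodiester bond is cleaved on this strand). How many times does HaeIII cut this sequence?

GGCC occurs starting at positions 17, 31.
HaeIII cuts at 2 sites.

2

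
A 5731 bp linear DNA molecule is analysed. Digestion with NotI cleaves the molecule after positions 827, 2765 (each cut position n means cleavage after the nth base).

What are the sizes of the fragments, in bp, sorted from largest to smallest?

Linear molecule, 2 cuts → 3 fragments:
  827 − 0 = 827 bp
  2765 − 827 = 1938 bp
  5731 − 2765 = 2966 bp
Sorted largest to smallest: 2966, 1938, 827 bp.

2966, 1938, 827 bp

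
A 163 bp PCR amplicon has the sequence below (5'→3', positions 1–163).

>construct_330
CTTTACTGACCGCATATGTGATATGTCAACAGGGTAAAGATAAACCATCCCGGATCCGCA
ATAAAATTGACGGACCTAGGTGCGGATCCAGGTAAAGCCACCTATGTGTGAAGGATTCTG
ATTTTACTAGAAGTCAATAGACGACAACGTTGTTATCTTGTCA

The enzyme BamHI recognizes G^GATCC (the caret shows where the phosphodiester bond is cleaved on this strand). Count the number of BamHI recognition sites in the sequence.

GGATCC occurs starting at positions 52, 84.
BamHI cuts at 2 sites.

2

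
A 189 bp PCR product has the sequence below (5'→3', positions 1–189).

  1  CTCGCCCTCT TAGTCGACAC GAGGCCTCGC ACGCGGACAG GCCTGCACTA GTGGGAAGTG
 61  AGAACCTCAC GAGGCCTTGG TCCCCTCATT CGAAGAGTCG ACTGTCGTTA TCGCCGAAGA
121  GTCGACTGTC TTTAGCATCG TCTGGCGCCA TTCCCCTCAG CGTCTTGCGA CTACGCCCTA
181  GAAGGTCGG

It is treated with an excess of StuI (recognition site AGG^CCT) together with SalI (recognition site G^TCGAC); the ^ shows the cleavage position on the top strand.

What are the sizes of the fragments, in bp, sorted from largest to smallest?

68, 33, 24, 23, 17, 13, 11 bp

StuI sites (AGGCCT) start at positions 22, 39, 72.
StuI cuts after base 3 of each site, so after positions 24, 41, 74.
SalI sites (GTCGAC) start at positions 13, 97, 121.
SalI cuts after the first base of each site, so after positions 13, 97, 121.
Combined cut positions: 13, 24, 41, 74, 97, 121.
Linear molecule, 6 cuts → 7 fragments:
  1–13 → 13 bp
  14–24 → 11 bp
  25–41 → 17 bp
  42–74 → 33 bp
  75–97 → 23 bp
  98–121 → 24 bp
  122–189 → 68 bp
Sorted largest to smallest: 68, 33, 24, 23, 17, 13, 11 bp.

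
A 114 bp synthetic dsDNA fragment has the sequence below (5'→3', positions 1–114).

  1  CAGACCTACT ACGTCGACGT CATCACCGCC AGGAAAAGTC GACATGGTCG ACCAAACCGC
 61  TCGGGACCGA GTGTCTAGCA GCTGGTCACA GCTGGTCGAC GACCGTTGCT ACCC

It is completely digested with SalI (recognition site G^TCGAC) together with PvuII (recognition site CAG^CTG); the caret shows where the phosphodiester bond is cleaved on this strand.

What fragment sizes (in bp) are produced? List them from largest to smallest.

SalI sites (GTCGAC) start at positions 13, 38, 47, 95.
SalI cuts after the first base of each site, so after positions 13, 38, 47, 95.
PvuII sites (CAGCTG) start at positions 79, 89.
PvuII cuts after base 3 of each site, so after positions 81, 91.
Combined cut positions: 13, 38, 47, 81, 91, 95.
Linear molecule, 6 cuts → 7 fragments:
  1–13 → 13 bp
  14–38 → 25 bp
  39–47 → 9 bp
  48–81 → 34 bp
  82–91 → 10 bp
  92–95 → 4 bp
  96–114 → 19 bp
Sorted largest to smallest: 34, 25, 19, 13, 10, 9, 4 bp.

34, 25, 19, 13, 10, 9, 4 bp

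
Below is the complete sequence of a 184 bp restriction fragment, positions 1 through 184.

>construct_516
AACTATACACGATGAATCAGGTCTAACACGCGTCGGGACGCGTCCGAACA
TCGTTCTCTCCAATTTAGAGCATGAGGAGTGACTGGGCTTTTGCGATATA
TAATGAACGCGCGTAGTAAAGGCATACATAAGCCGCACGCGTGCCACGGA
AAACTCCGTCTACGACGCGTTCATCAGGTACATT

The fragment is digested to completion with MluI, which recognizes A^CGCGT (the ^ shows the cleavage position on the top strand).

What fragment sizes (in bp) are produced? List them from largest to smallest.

MluI sites (ACGCGT) start at positions 28, 38, 137, 165.
MluI cuts after the first base of each site, so after positions 28, 38, 137, 165.
Linear molecule, 4 cuts → 5 fragments:
  1–28 → 28 bp
  29–38 → 10 bp
  39–137 → 99 bp
  138–165 → 28 bp
  166–184 → 19 bp
Sorted largest to smallest: 99, 28, 28, 19, 10 bp.

99, 28, 28, 19, 10 bp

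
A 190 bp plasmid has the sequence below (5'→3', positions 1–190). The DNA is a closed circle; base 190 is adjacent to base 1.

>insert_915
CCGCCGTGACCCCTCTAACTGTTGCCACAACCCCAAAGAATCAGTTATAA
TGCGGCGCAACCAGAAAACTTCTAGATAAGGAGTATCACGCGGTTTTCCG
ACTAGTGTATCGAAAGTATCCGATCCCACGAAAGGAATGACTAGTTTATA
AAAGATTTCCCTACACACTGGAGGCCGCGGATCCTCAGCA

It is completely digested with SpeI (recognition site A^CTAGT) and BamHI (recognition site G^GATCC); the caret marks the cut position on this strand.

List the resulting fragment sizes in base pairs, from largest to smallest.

SpeI sites (ACTAGT) start at positions 101, 140.
SpeI cuts after the first base of each site, so after positions 101, 140.
The BamHI site (GGATCC) starts at position 179.
BamHI cuts after the first base of each site, so after position 179.
Combined cut positions: 101, 140, 179.
Circular molecule, 3 cuts → 3 fragments:
  102–140 → 39 bp
  141–179 → 39 bp
  180–190 then 1–101 → 11 + 101 = 112 bp
Sorted largest to smallest: 112, 39, 39 bp.

112, 39, 39 bp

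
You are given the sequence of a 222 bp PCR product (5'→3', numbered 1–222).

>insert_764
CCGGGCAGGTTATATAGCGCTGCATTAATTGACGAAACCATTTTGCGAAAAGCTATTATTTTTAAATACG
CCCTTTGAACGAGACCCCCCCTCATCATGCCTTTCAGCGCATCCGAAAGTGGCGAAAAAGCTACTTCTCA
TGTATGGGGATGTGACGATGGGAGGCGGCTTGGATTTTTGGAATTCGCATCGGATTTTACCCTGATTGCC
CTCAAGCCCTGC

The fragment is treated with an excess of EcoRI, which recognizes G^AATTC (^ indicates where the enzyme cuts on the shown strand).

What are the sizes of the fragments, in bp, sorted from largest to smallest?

181, 41 bp

The EcoRI site (GAATTC) starts at position 181.
EcoRI cuts after the first base of each site, so after position 181.
Linear molecule, 1 cut → 2 fragments:
  1–181 → 181 bp
  182–222 → 41 bp
Sorted largest to smallest: 181, 41 bp.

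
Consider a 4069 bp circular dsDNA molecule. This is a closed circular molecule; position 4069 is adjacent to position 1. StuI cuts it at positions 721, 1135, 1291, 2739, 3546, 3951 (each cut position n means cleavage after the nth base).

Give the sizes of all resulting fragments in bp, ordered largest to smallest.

Circular molecule, 6 cuts → 6 fragments:
  1135 − 721 = 414 bp
  1291 − 1135 = 156 bp
  2739 − 1291 = 1448 bp
  3546 − 2739 = 807 bp
  3951 − 3546 = 405 bp
  wrap: 4069 − 3951 + 721 = 839 bp
Sorted largest to smallest: 1448, 839, 807, 414, 405, 156 bp.

1448, 839, 807, 414, 405, 156 bp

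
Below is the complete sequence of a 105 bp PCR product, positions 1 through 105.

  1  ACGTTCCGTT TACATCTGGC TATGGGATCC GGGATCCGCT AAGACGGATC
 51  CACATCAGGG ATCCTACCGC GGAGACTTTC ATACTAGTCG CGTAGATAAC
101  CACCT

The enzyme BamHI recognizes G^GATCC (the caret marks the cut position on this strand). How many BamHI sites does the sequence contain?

GGATCC occurs starting at positions 25, 32, 46, 59.
BamHI cuts at 4 sites.

4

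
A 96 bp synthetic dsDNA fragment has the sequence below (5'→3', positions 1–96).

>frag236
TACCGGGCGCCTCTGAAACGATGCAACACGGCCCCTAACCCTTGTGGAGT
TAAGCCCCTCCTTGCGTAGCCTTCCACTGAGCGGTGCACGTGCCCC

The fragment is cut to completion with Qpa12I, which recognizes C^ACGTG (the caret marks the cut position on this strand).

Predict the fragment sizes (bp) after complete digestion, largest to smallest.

The Qpa12I site (CACGTG) starts at position 87.
Qpa12I cuts after the first base of each site, so after position 87.
Linear molecule, 1 cut → 2 fragments:
  1–87 → 87 bp
  88–96 → 9 bp
Sorted largest to smallest: 87, 9 bp.

87, 9 bp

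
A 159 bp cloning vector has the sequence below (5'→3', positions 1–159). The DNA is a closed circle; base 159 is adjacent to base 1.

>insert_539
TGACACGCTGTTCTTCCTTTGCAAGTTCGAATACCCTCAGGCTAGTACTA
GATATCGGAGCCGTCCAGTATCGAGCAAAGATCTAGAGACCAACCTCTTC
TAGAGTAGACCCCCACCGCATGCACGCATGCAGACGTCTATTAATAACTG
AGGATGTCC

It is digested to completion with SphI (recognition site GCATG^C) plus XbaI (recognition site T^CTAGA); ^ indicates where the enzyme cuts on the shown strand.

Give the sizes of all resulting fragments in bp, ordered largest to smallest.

111, 23, 17, 8 bp

SphI sites (GCATGC) start at positions 118, 126.
SphI cuts after base 5 of each site (before the last base), so after positions 122, 130.
XbaI sites (TCTAGA) start at positions 82, 99.
XbaI cuts after the first base of each site, so after positions 82, 99.
Combined cut positions: 82, 99, 122, 130.
Circular molecule, 4 cuts → 4 fragments:
  83–99 → 17 bp
  100–122 → 23 bp
  123–130 → 8 bp
  131–159 then 1–82 → 29 + 82 = 111 bp
Sorted largest to smallest: 111, 23, 17, 8 bp.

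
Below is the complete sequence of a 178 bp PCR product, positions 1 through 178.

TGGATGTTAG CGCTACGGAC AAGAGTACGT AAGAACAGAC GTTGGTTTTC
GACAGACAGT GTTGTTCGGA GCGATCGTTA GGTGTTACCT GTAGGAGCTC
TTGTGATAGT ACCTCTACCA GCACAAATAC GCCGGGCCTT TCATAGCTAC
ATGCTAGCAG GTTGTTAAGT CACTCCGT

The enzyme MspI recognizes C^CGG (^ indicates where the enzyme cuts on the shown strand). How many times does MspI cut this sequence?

1

CCGG occurs starting at position 132.
MspI cuts at 1 site.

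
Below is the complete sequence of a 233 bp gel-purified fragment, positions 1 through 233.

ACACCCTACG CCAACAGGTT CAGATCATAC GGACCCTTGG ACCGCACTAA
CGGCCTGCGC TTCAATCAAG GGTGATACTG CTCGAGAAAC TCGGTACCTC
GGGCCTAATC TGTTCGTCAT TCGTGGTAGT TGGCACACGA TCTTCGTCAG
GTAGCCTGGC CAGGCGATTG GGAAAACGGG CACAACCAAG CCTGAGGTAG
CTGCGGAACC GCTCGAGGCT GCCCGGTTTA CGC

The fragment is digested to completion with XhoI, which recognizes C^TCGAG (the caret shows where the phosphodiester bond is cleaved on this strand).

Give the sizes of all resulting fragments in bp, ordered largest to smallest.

131, 81, 21 bp

XhoI sites (CTCGAG) start at positions 81, 212.
XhoI cuts after the first base of each site, so after positions 81, 212.
Linear molecule, 2 cuts → 3 fragments:
  1–81 → 81 bp
  82–212 → 131 bp
  213–233 → 21 bp
Sorted largest to smallest: 131, 81, 21 bp.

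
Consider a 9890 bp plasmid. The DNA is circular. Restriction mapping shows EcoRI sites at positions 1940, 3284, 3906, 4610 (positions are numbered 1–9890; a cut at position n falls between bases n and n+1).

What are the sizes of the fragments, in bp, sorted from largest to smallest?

7220, 1344, 704, 622 bp

Circular molecule, 4 cuts → 4 fragments:
  3284 − 1940 = 1344 bp
  3906 − 3284 = 622 bp
  4610 − 3906 = 704 bp
  wrap: 9890 − 4610 + 1940 = 7220 bp
Sorted largest to smallest: 7220, 1344, 704, 622 bp.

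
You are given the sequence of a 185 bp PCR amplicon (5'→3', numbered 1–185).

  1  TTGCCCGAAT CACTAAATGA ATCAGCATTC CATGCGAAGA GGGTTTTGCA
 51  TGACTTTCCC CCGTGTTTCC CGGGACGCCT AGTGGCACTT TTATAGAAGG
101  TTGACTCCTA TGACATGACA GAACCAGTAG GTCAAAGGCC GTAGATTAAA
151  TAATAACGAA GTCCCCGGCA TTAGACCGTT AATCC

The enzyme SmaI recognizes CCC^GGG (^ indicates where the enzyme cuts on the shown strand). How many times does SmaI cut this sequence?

CCCGGG occurs starting at position 69.
SmaI cuts at 1 site.

1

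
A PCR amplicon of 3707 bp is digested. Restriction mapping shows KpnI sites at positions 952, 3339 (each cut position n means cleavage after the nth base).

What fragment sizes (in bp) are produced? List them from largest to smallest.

2387, 952, 368 bp

Linear molecule, 2 cuts → 3 fragments:
  952 − 0 = 952 bp
  3339 − 952 = 2387 bp
  3707 − 3339 = 368 bp
Sorted largest to smallest: 2387, 952, 368 bp.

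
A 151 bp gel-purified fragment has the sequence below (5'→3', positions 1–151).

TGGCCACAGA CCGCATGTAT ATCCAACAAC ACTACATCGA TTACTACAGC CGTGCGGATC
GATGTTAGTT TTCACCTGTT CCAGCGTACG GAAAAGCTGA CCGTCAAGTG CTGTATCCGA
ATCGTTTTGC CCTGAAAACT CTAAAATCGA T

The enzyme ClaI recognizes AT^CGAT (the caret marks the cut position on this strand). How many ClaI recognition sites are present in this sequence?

3

ATCGAT occurs starting at positions 36, 58, 146.
ClaI cuts at 3 sites.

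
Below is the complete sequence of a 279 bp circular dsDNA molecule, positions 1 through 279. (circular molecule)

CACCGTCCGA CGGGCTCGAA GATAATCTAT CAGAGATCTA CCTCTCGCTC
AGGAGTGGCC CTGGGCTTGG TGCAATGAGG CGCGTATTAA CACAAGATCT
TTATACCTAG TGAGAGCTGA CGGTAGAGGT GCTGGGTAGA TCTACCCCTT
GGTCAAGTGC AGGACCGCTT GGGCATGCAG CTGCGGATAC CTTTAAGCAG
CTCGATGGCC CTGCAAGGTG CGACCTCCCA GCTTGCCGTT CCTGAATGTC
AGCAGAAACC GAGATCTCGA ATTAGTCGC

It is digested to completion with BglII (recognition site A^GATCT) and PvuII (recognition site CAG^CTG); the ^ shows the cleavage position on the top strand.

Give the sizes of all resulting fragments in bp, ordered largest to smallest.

82, 61, 51, 43, 42 bp

BglII sites (AGATCT) start at positions 34, 95, 138, 262.
BglII cuts after the first base of each site, so after positions 34, 95, 138, 262.
The PvuII site (CAGCTG) starts at position 178.
PvuII cuts after base 3 of each site, so after position 180.
Combined cut positions: 34, 95, 138, 180, 262.
Circular molecule, 5 cuts → 5 fragments:
  35–95 → 61 bp
  96–138 → 43 bp
  139–180 → 42 bp
  181–262 → 82 bp
  263–279 then 1–34 → 17 + 34 = 51 bp
Sorted largest to smallest: 82, 61, 51, 43, 42 bp.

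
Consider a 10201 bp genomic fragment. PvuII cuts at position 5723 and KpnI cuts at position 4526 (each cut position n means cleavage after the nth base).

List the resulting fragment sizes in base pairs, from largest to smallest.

4526, 4478, 1197 bp

Combined cut positions (sorted): 4526, 5723.
Linear molecule, 2 cuts → 3 fragments:
  4526 − 0 = 4526 bp
  5723 − 4526 = 1197 bp
  10201 − 5723 = 4478 bp
Sorted largest to smallest: 4526, 4478, 1197 bp.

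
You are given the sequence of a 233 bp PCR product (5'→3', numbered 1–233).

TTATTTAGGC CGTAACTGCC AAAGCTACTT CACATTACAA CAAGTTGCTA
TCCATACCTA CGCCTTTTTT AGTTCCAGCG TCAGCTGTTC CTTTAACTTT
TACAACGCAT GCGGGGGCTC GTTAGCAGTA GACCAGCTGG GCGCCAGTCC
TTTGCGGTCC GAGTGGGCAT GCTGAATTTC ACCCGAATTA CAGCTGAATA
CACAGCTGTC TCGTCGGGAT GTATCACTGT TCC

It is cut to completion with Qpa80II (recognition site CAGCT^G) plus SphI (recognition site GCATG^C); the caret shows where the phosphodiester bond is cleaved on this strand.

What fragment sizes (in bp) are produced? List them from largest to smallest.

Qpa80II sites (CAGCTG) start at positions 82, 134, 191, 203.
Qpa80II cuts after base 5 of each site (before the last base), so after positions 86, 138, 195, 207.
SphI sites (GCATGC) start at positions 107, 167.
SphI cuts after base 5 of each site (before the last base), so after positions 111, 171.
Combined cut positions: 86, 111, 138, 171, 195, 207.
Linear molecule, 6 cuts → 7 fragments:
  1–86 → 86 bp
  87–111 → 25 bp
  112–138 → 27 bp
  139–171 → 33 bp
  172–195 → 24 bp
  196–207 → 12 bp
  208–233 → 26 bp
Sorted largest to smallest: 86, 33, 27, 26, 25, 24, 12 bp.

86, 33, 27, 26, 25, 24, 12 bp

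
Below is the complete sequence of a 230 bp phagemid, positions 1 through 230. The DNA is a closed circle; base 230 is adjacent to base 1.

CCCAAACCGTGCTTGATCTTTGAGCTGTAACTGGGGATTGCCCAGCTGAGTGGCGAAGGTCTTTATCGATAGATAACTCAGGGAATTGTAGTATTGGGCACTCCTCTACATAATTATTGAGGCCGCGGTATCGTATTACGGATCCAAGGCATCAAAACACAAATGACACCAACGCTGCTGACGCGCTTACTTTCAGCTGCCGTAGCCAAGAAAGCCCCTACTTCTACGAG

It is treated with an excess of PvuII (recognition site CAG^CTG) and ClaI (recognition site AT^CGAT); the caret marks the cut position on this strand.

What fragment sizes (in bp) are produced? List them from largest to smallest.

130, 79, 21 bp

PvuII sites (CAGCTG) start at positions 43, 194.
PvuII cuts after base 3 of each site, so after positions 45, 196.
The ClaI site (ATCGAT) starts at position 65.
ClaI cuts after base 2 of each site, so after position 66.
Combined cut positions: 45, 66, 196.
Circular molecule, 3 cuts → 3 fragments:
  46–66 → 21 bp
  67–196 → 130 bp
  197–230 then 1–45 → 34 + 45 = 79 bp
Sorted largest to smallest: 130, 79, 21 bp.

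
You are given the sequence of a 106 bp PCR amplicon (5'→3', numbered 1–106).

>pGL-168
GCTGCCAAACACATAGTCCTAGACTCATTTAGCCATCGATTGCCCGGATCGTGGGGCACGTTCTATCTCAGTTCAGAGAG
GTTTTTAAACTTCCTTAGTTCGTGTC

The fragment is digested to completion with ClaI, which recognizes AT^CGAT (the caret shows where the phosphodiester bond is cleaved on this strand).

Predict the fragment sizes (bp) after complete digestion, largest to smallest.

70, 36 bp

The ClaI site (ATCGAT) starts at position 35.
ClaI cuts after base 2 of each site, so after position 36.
Linear molecule, 1 cut → 2 fragments:
  1–36 → 36 bp
  37–106 → 70 bp
Sorted largest to smallest: 70, 36 bp.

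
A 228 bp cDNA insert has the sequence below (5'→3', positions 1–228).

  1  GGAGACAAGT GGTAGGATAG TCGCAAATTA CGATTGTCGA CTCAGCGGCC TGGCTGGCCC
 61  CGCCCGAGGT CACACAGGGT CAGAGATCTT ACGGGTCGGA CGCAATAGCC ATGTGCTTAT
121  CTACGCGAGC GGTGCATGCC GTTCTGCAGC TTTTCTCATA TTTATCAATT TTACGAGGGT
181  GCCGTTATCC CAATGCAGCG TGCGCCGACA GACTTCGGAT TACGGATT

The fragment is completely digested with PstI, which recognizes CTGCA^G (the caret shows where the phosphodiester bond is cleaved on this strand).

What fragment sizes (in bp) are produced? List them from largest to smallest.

148, 80 bp

The PstI site (CTGCAG) starts at position 144.
PstI cuts after base 5 of each site (before the last base), so after position 148.
Linear molecule, 1 cut → 2 fragments:
  1–148 → 148 bp
  149–228 → 80 bp
Sorted largest to smallest: 148, 80 bp.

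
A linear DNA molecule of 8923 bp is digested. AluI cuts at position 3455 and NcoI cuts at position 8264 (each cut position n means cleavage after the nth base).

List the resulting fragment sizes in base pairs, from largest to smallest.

Combined cut positions (sorted): 3455, 8264.
Linear molecule, 2 cuts → 3 fragments:
  3455 − 0 = 3455 bp
  8264 − 3455 = 4809 bp
  8923 − 8264 = 659 bp
Sorted largest to smallest: 4809, 3455, 659 bp.

4809, 3455, 659 bp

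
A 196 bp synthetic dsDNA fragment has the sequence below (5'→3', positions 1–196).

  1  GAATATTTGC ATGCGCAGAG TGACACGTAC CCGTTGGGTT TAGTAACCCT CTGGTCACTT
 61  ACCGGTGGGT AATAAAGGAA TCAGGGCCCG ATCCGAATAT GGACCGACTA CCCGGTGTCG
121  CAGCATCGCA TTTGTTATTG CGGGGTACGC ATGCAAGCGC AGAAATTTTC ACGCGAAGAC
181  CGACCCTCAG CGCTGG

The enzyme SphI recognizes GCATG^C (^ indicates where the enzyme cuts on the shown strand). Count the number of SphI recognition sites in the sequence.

2

GCATGC occurs starting at positions 9, 149.
SphI cuts at 2 sites.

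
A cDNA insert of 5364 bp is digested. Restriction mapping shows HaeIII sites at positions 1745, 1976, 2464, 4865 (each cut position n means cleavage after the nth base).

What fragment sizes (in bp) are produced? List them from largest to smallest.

Linear molecule, 4 cuts → 5 fragments:
  1745 − 0 = 1745 bp
  1976 − 1745 = 231 bp
  2464 − 1976 = 488 bp
  4865 − 2464 = 2401 bp
  5364 − 4865 = 499 bp
Sorted largest to smallest: 2401, 1745, 499, 488, 231 bp.

2401, 1745, 499, 488, 231 bp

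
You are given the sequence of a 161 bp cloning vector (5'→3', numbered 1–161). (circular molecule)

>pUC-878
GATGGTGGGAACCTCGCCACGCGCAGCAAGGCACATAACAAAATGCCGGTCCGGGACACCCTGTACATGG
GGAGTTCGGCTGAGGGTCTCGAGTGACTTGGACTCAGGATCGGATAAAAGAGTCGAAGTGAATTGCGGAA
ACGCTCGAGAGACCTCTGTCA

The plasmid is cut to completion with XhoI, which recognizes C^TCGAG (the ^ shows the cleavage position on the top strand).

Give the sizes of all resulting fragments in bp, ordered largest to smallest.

XhoI sites (CTCGAG) start at positions 88, 144.
XhoI cuts after the first base of each site, so after positions 88, 144.
Circular molecule, 2 cuts → 2 fragments:
  89–144 → 56 bp
  145–161 then 1–88 → 17 + 88 = 105 bp
Sorted largest to smallest: 105, 56 bp.

105, 56 bp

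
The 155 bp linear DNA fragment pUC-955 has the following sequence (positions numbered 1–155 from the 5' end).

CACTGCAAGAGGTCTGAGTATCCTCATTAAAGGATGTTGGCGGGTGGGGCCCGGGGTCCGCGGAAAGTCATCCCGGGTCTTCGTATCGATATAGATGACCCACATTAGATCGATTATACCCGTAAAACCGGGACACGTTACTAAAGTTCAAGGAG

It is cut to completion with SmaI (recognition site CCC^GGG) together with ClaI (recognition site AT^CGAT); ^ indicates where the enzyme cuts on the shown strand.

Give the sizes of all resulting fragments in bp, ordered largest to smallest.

SmaI sites (CCCGGG) start at positions 50, 72.
SmaI cuts after base 3 of each site, so after positions 52, 74.
ClaI sites (ATCGAT) start at positions 85, 109.
ClaI cuts after base 2 of each site, so after positions 86, 110.
Combined cut positions: 52, 74, 86, 110.
Linear molecule, 4 cuts → 5 fragments:
  1–52 → 52 bp
  53–74 → 22 bp
  75–86 → 12 bp
  87–110 → 24 bp
  111–155 → 45 bp
Sorted largest to smallest: 52, 45, 24, 22, 12 bp.

52, 45, 24, 22, 12 bp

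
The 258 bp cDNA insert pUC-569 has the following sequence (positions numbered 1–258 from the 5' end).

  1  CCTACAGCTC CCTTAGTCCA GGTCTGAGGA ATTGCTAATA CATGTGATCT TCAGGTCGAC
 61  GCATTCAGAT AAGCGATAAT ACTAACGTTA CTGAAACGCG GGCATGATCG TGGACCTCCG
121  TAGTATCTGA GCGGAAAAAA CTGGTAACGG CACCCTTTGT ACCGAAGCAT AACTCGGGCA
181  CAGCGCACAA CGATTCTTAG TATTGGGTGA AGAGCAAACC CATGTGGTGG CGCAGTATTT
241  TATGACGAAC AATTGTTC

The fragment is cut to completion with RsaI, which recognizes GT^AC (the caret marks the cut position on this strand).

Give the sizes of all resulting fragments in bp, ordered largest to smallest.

The RsaI site (GTAC) starts at position 159.
RsaI cuts after base 2 of each site, so after position 160.
Linear molecule, 1 cut → 2 fragments:
  1–160 → 160 bp
  161–258 → 98 bp
Sorted largest to smallest: 160, 98 bp.

160, 98 bp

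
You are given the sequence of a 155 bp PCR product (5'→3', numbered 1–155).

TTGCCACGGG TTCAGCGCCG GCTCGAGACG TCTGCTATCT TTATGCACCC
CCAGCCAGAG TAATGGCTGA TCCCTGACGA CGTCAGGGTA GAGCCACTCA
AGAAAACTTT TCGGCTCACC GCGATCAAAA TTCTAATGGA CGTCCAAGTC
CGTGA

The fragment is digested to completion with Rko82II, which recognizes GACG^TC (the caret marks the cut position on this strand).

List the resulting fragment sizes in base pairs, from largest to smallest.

Rko82II sites (GACGTC) start at positions 27, 79, 139.
Rko82II cuts after base 4 of each site, so after positions 30, 82, 142.
Linear molecule, 3 cuts → 4 fragments:
  1–30 → 30 bp
  31–82 → 52 bp
  83–142 → 60 bp
  143–155 → 13 bp
Sorted largest to smallest: 60, 52, 30, 13 bp.

60, 52, 30, 13 bp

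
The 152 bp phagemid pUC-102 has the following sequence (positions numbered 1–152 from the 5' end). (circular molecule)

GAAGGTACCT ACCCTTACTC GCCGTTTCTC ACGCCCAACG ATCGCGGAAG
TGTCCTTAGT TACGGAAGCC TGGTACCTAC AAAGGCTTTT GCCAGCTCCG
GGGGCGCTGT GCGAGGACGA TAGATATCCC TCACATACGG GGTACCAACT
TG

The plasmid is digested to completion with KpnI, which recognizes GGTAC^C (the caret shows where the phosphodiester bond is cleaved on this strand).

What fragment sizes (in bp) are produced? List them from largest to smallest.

69, 68, 15 bp

KpnI sites (GGTACC) start at positions 4, 72, 141.
KpnI cuts after base 5 of each site (before the last base), so after positions 8, 76, 145.
Circular molecule, 3 cuts → 3 fragments:
  9–76 → 68 bp
  77–145 → 69 bp
  146–152 then 1–8 → 7 + 8 = 15 bp
Sorted largest to smallest: 69, 68, 15 bp.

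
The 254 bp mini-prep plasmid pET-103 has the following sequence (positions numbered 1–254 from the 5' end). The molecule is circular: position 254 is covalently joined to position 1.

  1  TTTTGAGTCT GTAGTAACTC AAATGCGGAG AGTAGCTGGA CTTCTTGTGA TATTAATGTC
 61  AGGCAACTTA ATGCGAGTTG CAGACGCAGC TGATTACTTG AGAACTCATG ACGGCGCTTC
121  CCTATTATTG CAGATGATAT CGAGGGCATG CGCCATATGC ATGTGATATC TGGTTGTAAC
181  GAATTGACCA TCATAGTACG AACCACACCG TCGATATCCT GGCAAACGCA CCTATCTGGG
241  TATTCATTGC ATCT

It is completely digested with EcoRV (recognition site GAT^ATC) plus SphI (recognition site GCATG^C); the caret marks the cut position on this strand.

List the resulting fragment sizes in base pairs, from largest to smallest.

177, 48, 17, 12 bp

EcoRV sites (GATATC) start at positions 136, 165, 213.
EcoRV cuts after base 3 of each site, so after positions 138, 167, 215.
The SphI site (GCATGC) starts at position 146.
SphI cuts after base 5 of each site (before the last base), so after position 150.
Combined cut positions: 138, 150, 167, 215.
Circular molecule, 4 cuts → 4 fragments:
  139–150 → 12 bp
  151–167 → 17 bp
  168–215 → 48 bp
  216–254 then 1–138 → 39 + 138 = 177 bp
Sorted largest to smallest: 177, 48, 17, 12 bp.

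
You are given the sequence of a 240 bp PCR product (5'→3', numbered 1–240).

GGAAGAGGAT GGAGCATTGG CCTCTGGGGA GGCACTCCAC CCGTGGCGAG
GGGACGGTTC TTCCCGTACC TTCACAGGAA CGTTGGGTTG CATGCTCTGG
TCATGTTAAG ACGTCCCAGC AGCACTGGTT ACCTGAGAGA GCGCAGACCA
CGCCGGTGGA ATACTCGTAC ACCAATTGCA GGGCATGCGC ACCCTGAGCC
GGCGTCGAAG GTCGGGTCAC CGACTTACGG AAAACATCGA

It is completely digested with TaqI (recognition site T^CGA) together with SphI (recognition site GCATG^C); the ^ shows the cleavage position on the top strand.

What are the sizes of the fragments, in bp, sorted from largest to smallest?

TaqI sites (TCGA) start at positions 205, 237.
TaqI cuts after the first base of each site, so after positions 205, 237.
SphI sites (GCATGC) start at positions 90, 183.
SphI cuts after base 5 of each site (before the last base), so after positions 94, 187.
Combined cut positions: 94, 187, 205, 237.
Linear molecule, 4 cuts → 5 fragments:
  1–94 → 94 bp
  95–187 → 93 bp
  188–205 → 18 bp
  206–237 → 32 bp
  238–240 → 3 bp
Sorted largest to smallest: 94, 93, 32, 18, 3 bp.

94, 93, 32, 18, 3 bp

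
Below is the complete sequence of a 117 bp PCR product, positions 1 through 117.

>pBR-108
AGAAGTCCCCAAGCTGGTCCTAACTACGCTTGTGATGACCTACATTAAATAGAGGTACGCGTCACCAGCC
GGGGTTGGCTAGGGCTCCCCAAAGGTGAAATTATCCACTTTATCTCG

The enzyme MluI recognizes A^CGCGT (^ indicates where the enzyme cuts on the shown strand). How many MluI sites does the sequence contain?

ACGCGT occurs starting at position 57.
MluI cuts at 1 site.

1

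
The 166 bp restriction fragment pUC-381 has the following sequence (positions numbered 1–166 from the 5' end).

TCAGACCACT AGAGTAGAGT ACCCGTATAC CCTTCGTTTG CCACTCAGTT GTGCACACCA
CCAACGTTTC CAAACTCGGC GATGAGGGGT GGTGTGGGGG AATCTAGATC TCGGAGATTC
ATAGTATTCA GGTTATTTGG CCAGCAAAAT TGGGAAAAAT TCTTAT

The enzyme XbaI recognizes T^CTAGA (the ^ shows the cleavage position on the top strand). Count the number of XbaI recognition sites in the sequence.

TCTAGA occurs starting at position 103.
XbaI cuts at 1 site.

1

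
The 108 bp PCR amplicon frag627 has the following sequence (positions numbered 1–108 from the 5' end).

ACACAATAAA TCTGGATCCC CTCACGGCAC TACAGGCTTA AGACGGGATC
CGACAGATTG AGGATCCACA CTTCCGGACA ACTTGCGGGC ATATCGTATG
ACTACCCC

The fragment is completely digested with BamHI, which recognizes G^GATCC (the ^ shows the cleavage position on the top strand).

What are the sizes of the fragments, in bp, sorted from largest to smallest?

46, 32, 16, 14 bp

BamHI sites (GGATCC) start at positions 14, 46, 62.
BamHI cuts after the first base of each site, so after positions 14, 46, 62.
Linear molecule, 3 cuts → 4 fragments:
  1–14 → 14 bp
  15–46 → 32 bp
  47–62 → 16 bp
  63–108 → 46 bp
Sorted largest to smallest: 46, 32, 16, 14 bp.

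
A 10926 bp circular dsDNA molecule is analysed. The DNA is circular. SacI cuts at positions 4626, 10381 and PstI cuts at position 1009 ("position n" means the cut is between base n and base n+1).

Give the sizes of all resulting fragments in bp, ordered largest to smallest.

5755, 3617, 1554 bp

Combined cut positions (sorted): 1009, 4626, 10381.
Circular molecule, 3 cuts → 3 fragments:
  4626 − 1009 = 3617 bp
  10381 − 4626 = 5755 bp
  wrap: 10926 − 10381 + 1009 = 1554 bp
Sorted largest to smallest: 5755, 3617, 1554 bp.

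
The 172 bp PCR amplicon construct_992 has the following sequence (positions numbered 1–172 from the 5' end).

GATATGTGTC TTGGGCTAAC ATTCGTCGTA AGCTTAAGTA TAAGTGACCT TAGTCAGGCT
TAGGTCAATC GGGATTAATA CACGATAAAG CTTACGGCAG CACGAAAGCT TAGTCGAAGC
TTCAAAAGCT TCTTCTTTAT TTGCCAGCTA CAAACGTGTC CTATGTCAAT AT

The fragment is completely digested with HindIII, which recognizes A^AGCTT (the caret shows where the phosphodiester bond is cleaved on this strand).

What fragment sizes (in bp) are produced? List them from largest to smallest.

58, 46, 30, 18, 11, 9 bp

HindIII sites (AAGCTT) start at positions 30, 88, 106, 117, 126.
HindIII cuts after the first base of each site, so after positions 30, 88, 106, 117, 126.
Linear molecule, 5 cuts → 6 fragments:
  1–30 → 30 bp
  31–88 → 58 bp
  89–106 → 18 bp
  107–117 → 11 bp
  118–126 → 9 bp
  127–172 → 46 bp
Sorted largest to smallest: 58, 46, 30, 18, 11, 9 bp.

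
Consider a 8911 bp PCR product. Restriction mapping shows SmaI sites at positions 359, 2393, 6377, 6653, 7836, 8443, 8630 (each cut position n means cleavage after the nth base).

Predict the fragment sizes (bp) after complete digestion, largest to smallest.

3984, 2034, 1183, 607, 359, 281, 276, 187 bp

Linear molecule, 7 cuts → 8 fragments:
  359 − 0 = 359 bp
  2393 − 359 = 2034 bp
  6377 − 2393 = 3984 bp
  6653 − 6377 = 276 bp
  7836 − 6653 = 1183 bp
  8443 − 7836 = 607 bp
  8630 − 8443 = 187 bp
  8911 − 8630 = 281 bp
Sorted largest to smallest: 3984, 2034, 1183, 607, 359, 281, 276, 187 bp.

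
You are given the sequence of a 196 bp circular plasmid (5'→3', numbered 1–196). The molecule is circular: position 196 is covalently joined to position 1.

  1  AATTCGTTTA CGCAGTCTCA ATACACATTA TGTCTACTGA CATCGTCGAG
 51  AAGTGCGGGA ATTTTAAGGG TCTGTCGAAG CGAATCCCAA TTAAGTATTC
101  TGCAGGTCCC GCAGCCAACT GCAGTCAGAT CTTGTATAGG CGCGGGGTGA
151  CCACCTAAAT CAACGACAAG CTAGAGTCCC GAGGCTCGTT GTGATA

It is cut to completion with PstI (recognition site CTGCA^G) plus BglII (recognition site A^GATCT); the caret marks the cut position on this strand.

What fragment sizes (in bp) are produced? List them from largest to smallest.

173, 19, 4 bp

PstI sites (CTGCAG) start at positions 100, 119.
PstI cuts after base 5 of each site (before the last base), so after positions 104, 123.
The BglII site (AGATCT) starts at position 127.
BglII cuts after the first base of each site, so after position 127.
Combined cut positions: 104, 123, 127.
Circular molecule, 3 cuts → 3 fragments:
  105–123 → 19 bp
  124–127 → 4 bp
  128–196 then 1–104 → 69 + 104 = 173 bp
Sorted largest to smallest: 173, 19, 4 bp.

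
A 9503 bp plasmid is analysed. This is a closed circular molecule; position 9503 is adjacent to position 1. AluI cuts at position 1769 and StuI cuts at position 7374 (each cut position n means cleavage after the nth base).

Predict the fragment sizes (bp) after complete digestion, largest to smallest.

Combined cut positions (sorted): 1769, 7374.
Circular molecule, 2 cuts → 2 fragments:
  7374 − 1769 = 5605 bp
  wrap: 9503 − 7374 + 1769 = 3898 bp
Sorted largest to smallest: 5605, 3898 bp.

5605, 3898 bp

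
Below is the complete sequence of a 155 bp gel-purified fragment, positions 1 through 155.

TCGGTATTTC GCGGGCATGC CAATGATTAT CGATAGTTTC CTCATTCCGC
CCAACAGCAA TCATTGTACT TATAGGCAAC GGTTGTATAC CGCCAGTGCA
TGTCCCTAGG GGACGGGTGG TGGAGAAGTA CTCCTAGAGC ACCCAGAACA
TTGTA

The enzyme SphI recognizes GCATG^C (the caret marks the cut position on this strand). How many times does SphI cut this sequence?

GCATGC occurs starting at position 15.
SphI cuts at 1 site.

1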